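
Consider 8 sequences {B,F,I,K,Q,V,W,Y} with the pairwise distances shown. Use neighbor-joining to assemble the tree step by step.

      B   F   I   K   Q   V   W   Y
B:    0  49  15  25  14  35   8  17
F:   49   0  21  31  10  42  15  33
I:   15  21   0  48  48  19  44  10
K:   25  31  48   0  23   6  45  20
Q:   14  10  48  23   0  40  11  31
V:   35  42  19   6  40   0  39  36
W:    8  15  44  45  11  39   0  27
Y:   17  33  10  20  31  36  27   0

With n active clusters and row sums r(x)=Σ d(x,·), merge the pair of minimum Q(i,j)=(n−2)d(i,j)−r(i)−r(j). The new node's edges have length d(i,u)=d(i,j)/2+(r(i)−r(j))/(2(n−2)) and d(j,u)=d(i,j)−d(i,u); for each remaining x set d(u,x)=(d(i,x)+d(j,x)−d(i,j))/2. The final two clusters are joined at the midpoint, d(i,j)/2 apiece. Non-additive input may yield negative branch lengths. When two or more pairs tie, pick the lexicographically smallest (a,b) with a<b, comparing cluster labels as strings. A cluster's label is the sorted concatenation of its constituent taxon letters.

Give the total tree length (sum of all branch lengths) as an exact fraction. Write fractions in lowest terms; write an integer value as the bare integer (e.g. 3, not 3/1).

2379/32

step 1: merge (K,V) at d=6, Q=-379; branch lengths K→17/12, V→55/12; new cluster KV
  updated: d(B,KV)=27, d(F,KV)=67/2, d(I,KV)=61/2, d(KV,Q)=57/2, d(KV,W)=39, d(KV,Y)=25
step 2: merge (I,Y) at d=10, Q=-523/2; branch lengths I→151/20, Y→49/20; new cluster IY
  updated: d(B,IY)=11, d(F,IY)=22, d(IY,KV)=91/4, d(IY,Q)=69/2, d(IY,W)=61/2
step 3: merge (F,Q) at d=10, Q=-375/2; branch lengths F→143/16, Q→17/16; new cluster FQ
  updated: d(B,FQ)=53/2, d(FQ,IY)=93/4, d(FQ,KV)=26, d(FQ,W)=8
step 4: merge (FQ,W) at d=8, Q=-581/4; branch lengths FQ→89/24, W→103/24; new cluster FQW
  updated: d(B,FQW)=53/4, d(FQW,IY)=183/8, d(FQW,KV)=57/2
step 5: merge (B,FQW) at d=53/4, Q=-715/8; branch lengths B→105/32, FQW→319/32; new cluster BFQW
  updated: d(BFQW,IY)=165/16, d(BFQW,KV)=169/8
step 6: merge (BFQW,IY) at d=165/16, Q=-867/16; branch lengths BFQW→139/32, IY→191/32; new cluster BFIQWY
  updated: d(BFIQWY,KV)=537/32
step 7: merge (BFIQWY,KV) at d=537/32; branch lengths BFIQWY→537/64, KV→537/64; new cluster BFIKQVWY
final tree: (((B:105/32,((F:143/16,Q:17/16):89/24,W:103/24):319/32):139/32,(I:151/20,Y:49/20):191/32):537/64,(K:17/12,V:55/12):537/64)
total length: 2379/32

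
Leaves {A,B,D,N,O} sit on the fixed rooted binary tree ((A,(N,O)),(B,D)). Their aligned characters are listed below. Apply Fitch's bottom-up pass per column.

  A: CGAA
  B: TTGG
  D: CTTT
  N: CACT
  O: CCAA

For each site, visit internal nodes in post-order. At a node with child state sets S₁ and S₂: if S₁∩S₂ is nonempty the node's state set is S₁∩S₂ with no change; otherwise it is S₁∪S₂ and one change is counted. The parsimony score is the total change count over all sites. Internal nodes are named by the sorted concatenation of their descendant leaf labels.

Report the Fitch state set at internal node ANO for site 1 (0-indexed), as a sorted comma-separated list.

A,C,G

[col 0] NO: children N:{C}, O:{C} ∩→ {C}; cost 0
[col 0] ANO: children A:{C}, NO:{C} ∩→ {C}; cost 0
[col 0] BD: children B:{T}, D:{C} ∪→ {C,T}; cost 1
[col 0] ABDNO: children ANO:{C}, BD:{C,T} ∩→ {C}; cost 0
[col 1] NO: children N:{A}, O:{C} ∪→ {A,C}; cost 1
[col 1] ANO: children A:{G}, NO:{A,C} ∪→ {A,C,G}; cost 1
[col 1] BD: children B:{T}, D:{T} ∩→ {T}; cost 0
[col 1] ABDNO: children ANO:{A,C,G}, BD:{T} ∪→ {A,C,G,T}; cost 1
[col 2] NO: children N:{C}, O:{A} ∪→ {A,C}; cost 1
[col 2] ANO: children A:{A}, NO:{A,C} ∩→ {A}; cost 0
[col 2] BD: children B:{G}, D:{T} ∪→ {G,T}; cost 1
[col 2] ABDNO: children ANO:{A}, BD:{G,T} ∪→ {A,G,T}; cost 1
[col 3] NO: children N:{T}, O:{A} ∪→ {A,T}; cost 1
[col 3] ANO: children A:{A}, NO:{A,T} ∩→ {A}; cost 0
[col 3] BD: children B:{G}, D:{T} ∪→ {G,T}; cost 1
[col 3] ABDNO: children ANO:{A}, BD:{G,T} ∪→ {A,G,T}; cost 1
per-site changes: [1, 3, 3, 3]; total = 10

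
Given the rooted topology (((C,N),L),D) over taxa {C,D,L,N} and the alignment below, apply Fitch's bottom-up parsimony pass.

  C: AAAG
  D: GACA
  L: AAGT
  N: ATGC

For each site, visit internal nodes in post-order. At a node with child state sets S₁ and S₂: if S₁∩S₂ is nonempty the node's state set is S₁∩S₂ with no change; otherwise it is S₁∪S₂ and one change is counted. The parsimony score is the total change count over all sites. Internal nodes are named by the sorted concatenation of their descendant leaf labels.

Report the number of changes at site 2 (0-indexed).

site 0, node CN: C={A} ∩ N={A} → {A} (+0)
site 0, node CLN: CN={A} ∩ L={A} → {A} (+0)
site 0, node CDLN: CLN={A} ∪ D={G} → {A,G} (+1)
site 1, node CN: C={A} ∪ N={T} → {A,T} (+1)
site 1, node CLN: CN={A,T} ∩ L={A} → {A} (+0)
site 1, node CDLN: CLN={A} ∩ D={A} → {A} (+0)
site 2, node CN: C={A} ∪ N={G} → {A,G} (+1)
site 2, node CLN: CN={A,G} ∩ L={G} → {G} (+0)
site 2, node CDLN: CLN={G} ∪ D={C} → {C,G} (+1)
site 3, node CN: C={G} ∪ N={C} → {C,G} (+1)
site 3, node CLN: CN={C,G} ∪ L={T} → {C,G,T} (+1)
site 3, node CDLN: CLN={C,G,T} ∪ D={A} → {A,C,G,T} (+1)
per-site changes: [1, 1, 2, 3]; total = 7

2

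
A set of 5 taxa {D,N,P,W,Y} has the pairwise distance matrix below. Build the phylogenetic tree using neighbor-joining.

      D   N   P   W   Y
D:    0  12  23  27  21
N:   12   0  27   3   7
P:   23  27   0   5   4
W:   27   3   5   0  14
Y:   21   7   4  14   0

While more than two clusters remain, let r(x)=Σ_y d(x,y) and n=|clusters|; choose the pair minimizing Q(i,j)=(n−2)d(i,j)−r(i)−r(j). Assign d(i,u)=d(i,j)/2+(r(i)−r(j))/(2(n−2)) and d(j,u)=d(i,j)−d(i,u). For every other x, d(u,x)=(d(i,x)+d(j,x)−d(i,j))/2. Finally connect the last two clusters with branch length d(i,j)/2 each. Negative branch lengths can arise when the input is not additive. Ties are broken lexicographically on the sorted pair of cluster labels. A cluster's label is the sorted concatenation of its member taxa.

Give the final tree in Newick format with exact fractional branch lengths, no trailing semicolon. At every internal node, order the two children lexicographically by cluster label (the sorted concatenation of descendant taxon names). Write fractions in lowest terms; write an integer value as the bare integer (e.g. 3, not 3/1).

step 1: merge (D,N) at d=12, Q=-96; branch lengths D→35/3, N→1/3; new cluster DN
  updated: d(DN,P)=19, d(DN,W)=9, d(DN,Y)=8
step 2: merge (DN,W) at d=9, Q=-46; branch lengths DN→13/2, W→5/2; new cluster DNW
  updated: d(DNW,P)=15/2, d(DNW,Y)=13/2
step 3: merge (DNW,P) at d=15/2, Q=-18; branch lengths DNW→5, P→5/2; new cluster DNPW
  updated: d(DNPW,Y)=3/2
step 4: merge (DNPW,Y) at d=3/2; branch lengths DNPW→3/4, Y→3/4; new cluster DNPWY
final tree: ((((D:35/3,N:1/3):13/2,W:5/2):5,P:5/2):3/4,Y:3/4)
total length: 30

((((D:35/3,N:1/3):13/2,W:5/2):5,P:5/2):3/4,Y:3/4)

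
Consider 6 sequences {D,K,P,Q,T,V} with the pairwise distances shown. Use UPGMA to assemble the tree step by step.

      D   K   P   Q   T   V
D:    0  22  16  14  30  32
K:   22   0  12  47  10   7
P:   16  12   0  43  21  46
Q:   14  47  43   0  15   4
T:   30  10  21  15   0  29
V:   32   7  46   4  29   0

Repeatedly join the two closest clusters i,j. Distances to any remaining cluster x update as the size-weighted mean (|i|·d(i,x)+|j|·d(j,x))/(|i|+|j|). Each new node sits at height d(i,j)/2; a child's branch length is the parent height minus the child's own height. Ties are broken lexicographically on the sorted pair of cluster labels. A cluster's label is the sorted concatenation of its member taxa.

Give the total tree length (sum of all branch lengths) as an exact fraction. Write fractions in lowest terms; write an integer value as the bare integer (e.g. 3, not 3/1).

step 1: merge (Q,V) at d=4; branch lengths Q→2, V→2; new cluster QV
  updated: d(D,QV)=23, d(K,QV)=27, d(P,QV)=89/2, d(QV,T)=22
step 2: merge (K,T) at d=10; branch lengths K→5, T→5; new cluster KT
  updated: d(D,KT)=26, d(KT,P)=33/2, d(KT,QV)=49/2
step 3: merge (D,P) at d=16; branch lengths D→8, P→8; new cluster DP
  updated: d(DP,KT)=85/4, d(DP,QV)=135/4
step 4: merge (DP,KT) at d=85/4; branch lengths DP→21/8, KT→45/8; new cluster DKPT
  updated: d(DKPT,QV)=233/8
step 5: merge (DKPT,QV) at d=233/8; branch lengths DKPT→63/16, QV→201/16; new cluster DKPQTV
final tree: (((D:8,P:8):21/8,(K:5,T:5):45/8):63/16,(Q:2,V:2):201/16)
total length: 219/4

219/4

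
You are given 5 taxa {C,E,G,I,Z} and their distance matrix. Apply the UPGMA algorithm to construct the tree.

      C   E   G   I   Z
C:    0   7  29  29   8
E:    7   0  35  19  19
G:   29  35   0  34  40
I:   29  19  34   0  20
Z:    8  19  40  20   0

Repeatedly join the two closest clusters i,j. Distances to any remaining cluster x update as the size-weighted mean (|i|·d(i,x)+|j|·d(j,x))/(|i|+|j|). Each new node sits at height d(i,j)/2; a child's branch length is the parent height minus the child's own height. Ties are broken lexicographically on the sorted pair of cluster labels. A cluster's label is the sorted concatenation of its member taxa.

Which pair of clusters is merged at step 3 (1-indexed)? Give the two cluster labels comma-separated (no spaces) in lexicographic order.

1. join C+E (d=7) ⇒ CE; edges |C|=7/2, |E|=7/2
  updated: d(CE,G)=32, d(CE,I)=24, d(CE,Z)=27/2
2. join CE+Z (d=27/2) ⇒ CEZ; edges |CE|=13/4, |Z|=27/4
  updated: d(CEZ,G)=104/3, d(CEZ,I)=68/3
3. join CEZ+I (d=68/3) ⇒ CEIZ; edges |CEZ|=55/12, |I|=34/3
  updated: d(CEIZ,G)=69/2
4. join CEIZ+G (d=69/2) ⇒ CEGIZ; edges |CEIZ|=71/12, |G|=69/4
final tree: ((((C:7/2,E:7/2):13/4,Z:27/4):55/12,I:34/3):71/12,G:69/4)
total length: 673/12

CEZ,I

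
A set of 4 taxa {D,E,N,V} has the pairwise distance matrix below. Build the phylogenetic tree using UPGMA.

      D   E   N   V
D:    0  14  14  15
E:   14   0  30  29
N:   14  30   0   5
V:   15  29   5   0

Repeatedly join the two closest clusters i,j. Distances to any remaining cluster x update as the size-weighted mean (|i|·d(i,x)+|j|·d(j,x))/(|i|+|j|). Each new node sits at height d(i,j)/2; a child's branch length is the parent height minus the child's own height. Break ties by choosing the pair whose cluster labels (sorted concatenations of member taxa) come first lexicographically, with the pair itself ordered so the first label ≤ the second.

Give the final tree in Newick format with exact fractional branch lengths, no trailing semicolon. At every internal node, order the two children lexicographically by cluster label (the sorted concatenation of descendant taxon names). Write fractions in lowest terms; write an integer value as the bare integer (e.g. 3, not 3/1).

1. join N+V (d=5) ⇒ NV; edges |N|=5/2, |V|=5/2
  updated: d(D,NV)=29/2, d(E,NV)=59/2
2. join D+E (d=14) ⇒ DE; edges |D|=7, |E|=7
  updated: d(DE,NV)=22
3. join DE+NV (d=22) ⇒ DENV; edges |DE|=4, |NV|=17/2
final tree: ((D:7,E:7):4,(N:5/2,V:5/2):17/2)
total length: 63/2

((D:7,E:7):4,(N:5/2,V:5/2):17/2)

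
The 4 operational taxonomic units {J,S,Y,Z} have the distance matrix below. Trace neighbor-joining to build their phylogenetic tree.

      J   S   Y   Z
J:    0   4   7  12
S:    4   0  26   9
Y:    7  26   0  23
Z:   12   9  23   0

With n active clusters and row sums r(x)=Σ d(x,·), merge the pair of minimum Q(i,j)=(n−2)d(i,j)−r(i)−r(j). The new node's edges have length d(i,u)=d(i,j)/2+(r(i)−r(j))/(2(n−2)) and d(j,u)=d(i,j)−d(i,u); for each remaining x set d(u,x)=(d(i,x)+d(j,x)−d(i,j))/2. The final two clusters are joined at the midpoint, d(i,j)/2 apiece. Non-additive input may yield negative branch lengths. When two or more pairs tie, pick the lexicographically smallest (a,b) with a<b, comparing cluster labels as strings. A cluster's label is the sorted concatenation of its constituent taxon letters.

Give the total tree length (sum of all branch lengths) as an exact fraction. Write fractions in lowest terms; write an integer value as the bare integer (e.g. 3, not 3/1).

97/4

step 1: merge (J,Y) at d=7, Q=-65; branch lengths J→-19/4, Y→47/4; new cluster JY
  updated: d(JY,S)=23/2, d(JY,Z)=14
step 2: merge (JY,S) at d=23/2, Q=-69/2; branch lengths JY→33/4, S→13/4; new cluster JSY
  updated: d(JSY,Z)=23/4
step 3: merge (JSY,Z) at d=23/4; branch lengths JSY→23/8, Z→23/8; new cluster JSYZ
final tree: (((J:-19/4,Y:47/4):33/4,S:13/4):23/8,Z:23/8)
total length: 97/4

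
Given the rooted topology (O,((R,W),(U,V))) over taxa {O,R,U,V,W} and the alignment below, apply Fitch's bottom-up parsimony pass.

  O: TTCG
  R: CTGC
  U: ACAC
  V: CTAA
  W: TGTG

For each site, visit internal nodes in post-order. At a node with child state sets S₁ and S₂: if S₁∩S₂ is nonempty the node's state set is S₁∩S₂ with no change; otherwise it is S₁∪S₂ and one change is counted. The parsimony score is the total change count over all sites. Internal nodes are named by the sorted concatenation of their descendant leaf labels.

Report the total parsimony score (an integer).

[col 0] RW: children R:{C}, W:{T} ∪→ {C,T}; cost 1
[col 0] UV: children U:{A}, V:{C} ∪→ {A,C}; cost 1
[col 0] RUVW: children RW:{C,T}, UV:{A,C} ∩→ {C}; cost 0
[col 0] ORUVW: children O:{T}, RUVW:{C} ∪→ {C,T}; cost 1
[col 1] RW: children R:{T}, W:{G} ∪→ {G,T}; cost 1
[col 1] UV: children U:{C}, V:{T} ∪→ {C,T}; cost 1
[col 1] RUVW: children RW:{G,T}, UV:{C,T} ∩→ {T}; cost 0
[col 1] ORUVW: children O:{T}, RUVW:{T} ∩→ {T}; cost 0
[col 2] RW: children R:{G}, W:{T} ∪→ {G,T}; cost 1
[col 2] UV: children U:{A}, V:{A} ∩→ {A}; cost 0
[col 2] RUVW: children RW:{G,T}, UV:{A} ∪→ {A,G,T}; cost 1
[col 2] ORUVW: children O:{C}, RUVW:{A,G,T} ∪→ {A,C,G,T}; cost 1
[col 3] RW: children R:{C}, W:{G} ∪→ {C,G}; cost 1
[col 3] UV: children U:{C}, V:{A} ∪→ {A,C}; cost 1
[col 3] RUVW: children RW:{C,G}, UV:{A,C} ∩→ {C}; cost 0
[col 3] ORUVW: children O:{G}, RUVW:{C} ∪→ {C,G}; cost 1
per-site changes: [3, 2, 3, 3]; total = 11

11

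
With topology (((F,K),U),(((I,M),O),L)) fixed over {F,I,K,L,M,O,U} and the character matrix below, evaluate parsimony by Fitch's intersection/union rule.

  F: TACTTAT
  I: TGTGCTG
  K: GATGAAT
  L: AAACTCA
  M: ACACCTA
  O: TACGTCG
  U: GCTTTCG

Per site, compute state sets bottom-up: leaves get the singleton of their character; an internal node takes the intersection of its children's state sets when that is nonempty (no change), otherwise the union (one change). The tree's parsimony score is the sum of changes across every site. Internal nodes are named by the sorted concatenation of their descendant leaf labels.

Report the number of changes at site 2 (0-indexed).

4

site 0, node FK: F={T} ∪ K={G} → {G,T} (+1)
site 0, node FKU: FK={G,T} ∩ U={G} → {G} (+0)
site 0, node IM: I={T} ∪ M={A} → {A,T} (+1)
site 0, node IMO: IM={A,T} ∩ O={T} → {T} (+0)
site 0, node ILMO: IMO={T} ∪ L={A} → {A,T} (+1)
site 0, node FIKLMOU: FKU={G} ∪ ILMO={A,T} → {A,G,T} (+1)
site 1, node FK: F={A} ∩ K={A} → {A} (+0)
site 1, node FKU: FK={A} ∪ U={C} → {A,C} (+1)
site 1, node IM: I={G} ∪ M={C} → {C,G} (+1)
site 1, node IMO: IM={C,G} ∪ O={A} → {A,C,G} (+1)
site 1, node ILMO: IMO={A,C,G} ∩ L={A} → {A} (+0)
site 1, node FIKLMOU: FKU={A,C} ∩ ILMO={A} → {A} (+0)
site 2, node FK: F={C} ∪ K={T} → {C,T} (+1)
site 2, node FKU: FK={C,T} ∩ U={T} → {T} (+0)
site 2, node IM: I={T} ∪ M={A} → {A,T} (+1)
site 2, node IMO: IM={A,T} ∪ O={C} → {A,C,T} (+1)
site 2, node ILMO: IMO={A,C,T} ∩ L={A} → {A} (+0)
site 2, node FIKLMOU: FKU={T} ∪ ILMO={A} → {A,T} (+1)
site 3, node FK: F={T} ∪ K={G} → {G,T} (+1)
site 3, node FKU: FK={G,T} ∩ U={T} → {T} (+0)
site 3, node IM: I={G} ∪ M={C} → {C,G} (+1)
site 3, node IMO: IM={C,G} ∩ O={G} → {G} (+0)
site 3, node ILMO: IMO={G} ∪ L={C} → {C,G} (+1)
site 3, node FIKLMOU: FKU={T} ∪ ILMO={C,G} → {C,G,T} (+1)
site 4, node FK: F={T} ∪ K={A} → {A,T} (+1)
site 4, node FKU: FK={A,T} ∩ U={T} → {T} (+0)
site 4, node IM: I={C} ∩ M={C} → {C} (+0)
site 4, node IMO: IM={C} ∪ O={T} → {C,T} (+1)
site 4, node ILMO: IMO={C,T} ∩ L={T} → {T} (+0)
site 4, node FIKLMOU: FKU={T} ∩ ILMO={T} → {T} (+0)
site 5, node FK: F={A} ∩ K={A} → {A} (+0)
site 5, node FKU: FK={A} ∪ U={C} → {A,C} (+1)
site 5, node IM: I={T} ∩ M={T} → {T} (+0)
site 5, node IMO: IM={T} ∪ O={C} → {C,T} (+1)
site 5, node ILMO: IMO={C,T} ∩ L={C} → {C} (+0)
site 5, node FIKLMOU: FKU={A,C} ∩ ILMO={C} → {C} (+0)
site 6, node FK: F={T} ∩ K={T} → {T} (+0)
site 6, node FKU: FK={T} ∪ U={G} → {G,T} (+1)
site 6, node IM: I={G} ∪ M={A} → {A,G} (+1)
site 6, node IMO: IM={A,G} ∩ O={G} → {G} (+0)
site 6, node ILMO: IMO={G} ∪ L={A} → {A,G} (+1)
site 6, node FIKLMOU: FKU={G,T} ∩ ILMO={A,G} → {G} (+0)
per-site changes: [4, 3, 4, 4, 2, 2, 3]; total = 22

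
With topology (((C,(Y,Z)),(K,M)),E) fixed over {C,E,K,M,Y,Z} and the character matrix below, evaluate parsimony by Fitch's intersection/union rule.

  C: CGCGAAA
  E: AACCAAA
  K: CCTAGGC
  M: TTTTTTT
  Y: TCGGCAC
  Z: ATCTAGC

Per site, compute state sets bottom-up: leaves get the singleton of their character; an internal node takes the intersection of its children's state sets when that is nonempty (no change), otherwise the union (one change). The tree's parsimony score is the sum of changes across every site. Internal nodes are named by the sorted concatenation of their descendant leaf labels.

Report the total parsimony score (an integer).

23

[col 0] YZ: children Y:{T}, Z:{A} ∪→ {A,T}; cost 1
[col 0] CYZ: children C:{C}, YZ:{A,T} ∪→ {A,C,T}; cost 1
[col 0] KM: children K:{C}, M:{T} ∪→ {C,T}; cost 1
[col 0] CKMYZ: children CYZ:{A,C,T}, KM:{C,T} ∩→ {C,T}; cost 0
[col 0] CEKMYZ: children CKMYZ:{C,T}, E:{A} ∪→ {A,C,T}; cost 1
[col 1] YZ: children Y:{C}, Z:{T} ∪→ {C,T}; cost 1
[col 1] CYZ: children C:{G}, YZ:{C,T} ∪→ {C,G,T}; cost 1
[col 1] KM: children K:{C}, M:{T} ∪→ {C,T}; cost 1
[col 1] CKMYZ: children CYZ:{C,G,T}, KM:{C,T} ∩→ {C,T}; cost 0
[col 1] CEKMYZ: children CKMYZ:{C,T}, E:{A} ∪→ {A,C,T}; cost 1
[col 2] YZ: children Y:{G}, Z:{C} ∪→ {C,G}; cost 1
[col 2] CYZ: children C:{C}, YZ:{C,G} ∩→ {C}; cost 0
[col 2] KM: children K:{T}, M:{T} ∩→ {T}; cost 0
[col 2] CKMYZ: children CYZ:{C}, KM:{T} ∪→ {C,T}; cost 1
[col 2] CEKMYZ: children CKMYZ:{C,T}, E:{C} ∩→ {C}; cost 0
[col 3] YZ: children Y:{G}, Z:{T} ∪→ {G,T}; cost 1
[col 3] CYZ: children C:{G}, YZ:{G,T} ∩→ {G}; cost 0
[col 3] KM: children K:{A}, M:{T} ∪→ {A,T}; cost 1
[col 3] CKMYZ: children CYZ:{G}, KM:{A,T} ∪→ {A,G,T}; cost 1
[col 3] CEKMYZ: children CKMYZ:{A,G,T}, E:{C} ∪→ {A,C,G,T}; cost 1
[col 4] YZ: children Y:{C}, Z:{A} ∪→ {A,C}; cost 1
[col 4] CYZ: children C:{A}, YZ:{A,C} ∩→ {A}; cost 0
[col 4] KM: children K:{G}, M:{T} ∪→ {G,T}; cost 1
[col 4] CKMYZ: children CYZ:{A}, KM:{G,T} ∪→ {A,G,T}; cost 1
[col 4] CEKMYZ: children CKMYZ:{A,G,T}, E:{A} ∩→ {A}; cost 0
[col 5] YZ: children Y:{A}, Z:{G} ∪→ {A,G}; cost 1
[col 5] CYZ: children C:{A}, YZ:{A,G} ∩→ {A}; cost 0
[col 5] KM: children K:{G}, M:{T} ∪→ {G,T}; cost 1
[col 5] CKMYZ: children CYZ:{A}, KM:{G,T} ∪→ {A,G,T}; cost 1
[col 5] CEKMYZ: children CKMYZ:{A,G,T}, E:{A} ∩→ {A}; cost 0
[col 6] YZ: children Y:{C}, Z:{C} ∩→ {C}; cost 0
[col 6] CYZ: children C:{A}, YZ:{C} ∪→ {A,C}; cost 1
[col 6] KM: children K:{C}, M:{T} ∪→ {C,T}; cost 1
[col 6] CKMYZ: children CYZ:{A,C}, KM:{C,T} ∩→ {C}; cost 0
[col 6] CEKMYZ: children CKMYZ:{C}, E:{A} ∪→ {A,C}; cost 1
per-site changes: [4, 4, 2, 4, 3, 3, 3]; total = 23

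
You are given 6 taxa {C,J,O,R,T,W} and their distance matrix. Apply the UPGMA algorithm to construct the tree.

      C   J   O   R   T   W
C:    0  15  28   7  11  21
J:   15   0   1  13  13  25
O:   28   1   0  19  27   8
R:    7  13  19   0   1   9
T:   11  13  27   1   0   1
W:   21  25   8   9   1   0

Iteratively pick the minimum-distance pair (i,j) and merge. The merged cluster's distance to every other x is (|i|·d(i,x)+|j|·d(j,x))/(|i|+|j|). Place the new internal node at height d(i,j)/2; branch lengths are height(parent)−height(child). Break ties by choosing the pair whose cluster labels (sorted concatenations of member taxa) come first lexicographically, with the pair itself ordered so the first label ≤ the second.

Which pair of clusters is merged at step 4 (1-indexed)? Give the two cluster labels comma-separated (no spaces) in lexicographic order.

C,RTW

step 1: merge (J,O) at d=1; branch lengths J→1/2, O→1/2; new cluster JO
  updated: d(C,JO)=43/2, d(JO,R)=16, d(JO,T)=20, d(JO,W)=33/2
step 2: merge (R,T) at d=1; branch lengths R→1/2, T→1/2; new cluster RT
  updated: d(C,RT)=9, d(JO,RT)=18, d(RT,W)=5
step 3: merge (RT,W) at d=5; branch lengths RT→2, W→5/2; new cluster RTW
  updated: d(C,RTW)=13, d(JO,RTW)=35/2
step 4: merge (C,RTW) at d=13; branch lengths C→13/2, RTW→4; new cluster CRTW
  updated: d(CRTW,JO)=37/2
step 5: merge (CRTW,JO) at d=37/2; branch lengths CRTW→11/4, JO→35/4; new cluster CJORTW
final tree: ((C:13/2,((R:1/2,T:1/2):2,W:5/2):4):11/4,(J:1/2,O:1/2):35/4)
total length: 57/2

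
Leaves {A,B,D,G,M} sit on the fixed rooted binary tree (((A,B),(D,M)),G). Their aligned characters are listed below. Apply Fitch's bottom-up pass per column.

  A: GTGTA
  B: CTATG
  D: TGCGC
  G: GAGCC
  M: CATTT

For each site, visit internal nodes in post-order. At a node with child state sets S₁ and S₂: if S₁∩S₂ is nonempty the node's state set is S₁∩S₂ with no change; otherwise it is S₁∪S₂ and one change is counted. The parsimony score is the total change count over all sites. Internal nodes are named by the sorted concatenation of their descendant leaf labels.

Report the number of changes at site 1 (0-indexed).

2

[col 0] AB: children A:{G}, B:{C} ∪→ {C,G}; cost 1
[col 0] DM: children D:{T}, M:{C} ∪→ {C,T}; cost 1
[col 0] ABDM: children AB:{C,G}, DM:{C,T} ∩→ {C}; cost 0
[col 0] ABDGM: children ABDM:{C}, G:{G} ∪→ {C,G}; cost 1
[col 1] AB: children A:{T}, B:{T} ∩→ {T}; cost 0
[col 1] DM: children D:{G}, M:{A} ∪→ {A,G}; cost 1
[col 1] ABDM: children AB:{T}, DM:{A,G} ∪→ {A,G,T}; cost 1
[col 1] ABDGM: children ABDM:{A,G,T}, G:{A} ∩→ {A}; cost 0
[col 2] AB: children A:{G}, B:{A} ∪→ {A,G}; cost 1
[col 2] DM: children D:{C}, M:{T} ∪→ {C,T}; cost 1
[col 2] ABDM: children AB:{A,G}, DM:{C,T} ∪→ {A,C,G,T}; cost 1
[col 2] ABDGM: children ABDM:{A,C,G,T}, G:{G} ∩→ {G}; cost 0
[col 3] AB: children A:{T}, B:{T} ∩→ {T}; cost 0
[col 3] DM: children D:{G}, M:{T} ∪→ {G,T}; cost 1
[col 3] ABDM: children AB:{T}, DM:{G,T} ∩→ {T}; cost 0
[col 3] ABDGM: children ABDM:{T}, G:{C} ∪→ {C,T}; cost 1
[col 4] AB: children A:{A}, B:{G} ∪→ {A,G}; cost 1
[col 4] DM: children D:{C}, M:{T} ∪→ {C,T}; cost 1
[col 4] ABDM: children AB:{A,G}, DM:{C,T} ∪→ {A,C,G,T}; cost 1
[col 4] ABDGM: children ABDM:{A,C,G,T}, G:{C} ∩→ {C}; cost 0
per-site changes: [3, 2, 3, 2, 3]; total = 13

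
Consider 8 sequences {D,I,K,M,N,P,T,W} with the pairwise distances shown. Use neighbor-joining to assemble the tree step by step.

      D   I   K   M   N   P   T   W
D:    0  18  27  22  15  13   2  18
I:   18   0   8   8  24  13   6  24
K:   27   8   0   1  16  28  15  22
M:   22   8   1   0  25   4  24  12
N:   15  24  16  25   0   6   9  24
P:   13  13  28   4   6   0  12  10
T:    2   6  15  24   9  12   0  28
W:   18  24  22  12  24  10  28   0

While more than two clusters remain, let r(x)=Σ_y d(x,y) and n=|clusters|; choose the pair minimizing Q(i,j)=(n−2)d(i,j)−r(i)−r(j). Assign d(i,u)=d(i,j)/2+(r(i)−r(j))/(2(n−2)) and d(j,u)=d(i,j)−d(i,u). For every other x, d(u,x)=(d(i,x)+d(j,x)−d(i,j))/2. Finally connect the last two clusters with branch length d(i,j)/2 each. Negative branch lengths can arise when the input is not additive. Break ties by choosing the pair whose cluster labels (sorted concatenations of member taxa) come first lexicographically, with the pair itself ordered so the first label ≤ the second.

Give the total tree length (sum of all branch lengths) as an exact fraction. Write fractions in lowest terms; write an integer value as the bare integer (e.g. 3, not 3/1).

173/4

step 1: merge (K,M) at d=1, Q=-207; branch lengths K→9/4, M→-5/4; new cluster KM
  updated: d(D,KM)=24, d(I,KM)=15/2, d(KM,N)=20, d(KM,P)=31/2, d(KM,T)=19, d(KM,W)=33/2
step 2: merge (I,KM) at d=15/2, Q=-315/2; branch lengths I→11/4, KM→19/4; new cluster IKM
  updated: d(D,IKM)=69/4, d(IKM,N)=73/4, d(IKM,P)=21/2, d(IKM,T)=35/4, d(IKM,W)=33/2
step 3: merge (D,T) at d=2, Q=-117; branch lengths D→27/16, T→5/16; new cluster DT
  updated: d(DT,IKM)=12, d(DT,N)=11, d(DT,P)=23/2, d(DT,W)=22
step 4: merge (DT,N) at d=11, Q=-331/4; branch lengths DT→121/24, N→143/24; new cluster DNT
  updated: d(DNT,IKM)=77/8, d(DNT,P)=13/4, d(DNT,W)=35/2
step 5: merge (DNT,IKM) at d=77/8, Q=-191/4; branch lengths DNT→13/4, IKM→51/8; new cluster DIKMNT
  updated: d(DIKMNT,P)=33/16, d(DIKMNT,W)=195/16
step 6: merge (DIKMNT,P) at d=33/16, Q=-97/4; branch lengths DIKMNT→17/8, P→-1/16; new cluster DIKMNPT
  updated: d(DIKMNPT,W)=161/16
step 7: merge (DIKMNPT,W) at d=161/16; branch lengths DIKMNPT→161/32, W→161/32; new cluster DIKMNPTW
final tree: (((((D:27/16,T:5/16):121/24,N:143/24):13/4,(I:11/4,(K:9/4,M:-5/4):19/4):51/8):17/8,P:-1/16):161/32,W:161/32)
total length: 173/4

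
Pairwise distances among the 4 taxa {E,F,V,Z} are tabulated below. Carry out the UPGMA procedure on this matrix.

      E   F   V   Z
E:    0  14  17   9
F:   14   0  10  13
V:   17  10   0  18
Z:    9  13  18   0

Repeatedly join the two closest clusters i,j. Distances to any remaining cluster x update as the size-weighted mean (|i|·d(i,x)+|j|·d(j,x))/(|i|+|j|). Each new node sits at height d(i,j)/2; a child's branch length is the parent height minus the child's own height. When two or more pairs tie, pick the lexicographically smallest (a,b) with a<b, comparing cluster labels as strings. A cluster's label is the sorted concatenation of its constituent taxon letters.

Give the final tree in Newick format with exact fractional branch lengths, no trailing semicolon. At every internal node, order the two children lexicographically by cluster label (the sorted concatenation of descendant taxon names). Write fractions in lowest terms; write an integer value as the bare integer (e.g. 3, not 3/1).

iteration 1: select E,Z (d=9); attach at lengths (9/2, 9/2); label the merged cluster EZ
  updated: d(EZ,F)=27/2, d(EZ,V)=35/2
iteration 2: select F,V (d=10); attach at lengths (5, 5); label the merged cluster FV
  updated: d(EZ,FV)=31/2
iteration 3: select EZ,FV (d=31/2); attach at lengths (13/4, 11/4); label the merged cluster EFVZ
final tree: ((E:9/2,Z:9/2):13/4,(F:5,V:5):11/4)
total length: 25

((E:9/2,Z:9/2):13/4,(F:5,V:5):11/4)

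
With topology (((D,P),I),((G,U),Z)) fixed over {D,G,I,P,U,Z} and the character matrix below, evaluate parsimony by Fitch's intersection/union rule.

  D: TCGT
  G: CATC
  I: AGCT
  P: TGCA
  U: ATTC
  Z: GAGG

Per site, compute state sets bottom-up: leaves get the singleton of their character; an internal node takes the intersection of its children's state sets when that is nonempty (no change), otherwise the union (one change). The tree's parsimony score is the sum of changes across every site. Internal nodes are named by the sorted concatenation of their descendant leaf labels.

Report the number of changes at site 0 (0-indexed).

3

[col 0] DP: children D:{T}, P:{T} ∩→ {T}; cost 0
[col 0] DIP: children DP:{T}, I:{A} ∪→ {A,T}; cost 1
[col 0] GU: children G:{C}, U:{A} ∪→ {A,C}; cost 1
[col 0] GUZ: children GU:{A,C}, Z:{G} ∪→ {A,C,G}; cost 1
[col 0] DGIPUZ: children DIP:{A,T}, GUZ:{A,C,G} ∩→ {A}; cost 0
[col 1] DP: children D:{C}, P:{G} ∪→ {C,G}; cost 1
[col 1] DIP: children DP:{C,G}, I:{G} ∩→ {G}; cost 0
[col 1] GU: children G:{A}, U:{T} ∪→ {A,T}; cost 1
[col 1] GUZ: children GU:{A,T}, Z:{A} ∩→ {A}; cost 0
[col 1] DGIPUZ: children DIP:{G}, GUZ:{A} ∪→ {A,G}; cost 1
[col 2] DP: children D:{G}, P:{C} ∪→ {C,G}; cost 1
[col 2] DIP: children DP:{C,G}, I:{C} ∩→ {C}; cost 0
[col 2] GU: children G:{T}, U:{T} ∩→ {T}; cost 0
[col 2] GUZ: children GU:{T}, Z:{G} ∪→ {G,T}; cost 1
[col 2] DGIPUZ: children DIP:{C}, GUZ:{G,T} ∪→ {C,G,T}; cost 1
[col 3] DP: children D:{T}, P:{A} ∪→ {A,T}; cost 1
[col 3] DIP: children DP:{A,T}, I:{T} ∩→ {T}; cost 0
[col 3] GU: children G:{C}, U:{C} ∩→ {C}; cost 0
[col 3] GUZ: children GU:{C}, Z:{G} ∪→ {C,G}; cost 1
[col 3] DGIPUZ: children DIP:{T}, GUZ:{C,G} ∪→ {C,G,T}; cost 1
per-site changes: [3, 3, 3, 3]; total = 12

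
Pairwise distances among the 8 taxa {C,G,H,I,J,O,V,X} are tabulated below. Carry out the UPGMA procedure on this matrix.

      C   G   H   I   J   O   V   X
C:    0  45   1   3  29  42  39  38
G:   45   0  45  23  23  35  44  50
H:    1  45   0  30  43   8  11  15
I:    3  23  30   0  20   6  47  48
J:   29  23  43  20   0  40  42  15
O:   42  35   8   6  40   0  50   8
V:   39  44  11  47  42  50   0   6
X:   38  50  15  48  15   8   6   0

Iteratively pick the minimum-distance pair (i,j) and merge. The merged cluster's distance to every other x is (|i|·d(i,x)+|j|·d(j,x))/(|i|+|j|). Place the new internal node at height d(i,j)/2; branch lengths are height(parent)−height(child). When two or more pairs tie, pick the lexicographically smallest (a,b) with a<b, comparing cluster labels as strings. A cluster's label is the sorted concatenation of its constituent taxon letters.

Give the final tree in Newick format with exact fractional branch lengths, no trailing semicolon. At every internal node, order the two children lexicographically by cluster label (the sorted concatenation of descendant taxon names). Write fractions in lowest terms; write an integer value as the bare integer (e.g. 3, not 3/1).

step 1: merge (C,H) at d=1; branch lengths C→1/2, H→1/2; new cluster CH
  updated: d(CH,G)=45, d(CH,I)=33/2, d(CH,J)=36, d(CH,O)=25, d(CH,V)=25, d(CH,X)=53/2
step 2: merge (I,O) at d=6; branch lengths I→3, O→3; new cluster IO
  updated: d(CH,IO)=83/4, d(G,IO)=29, d(IO,J)=30, d(IO,V)=97/2, d(IO,X)=28
step 3: merge (V,X) at d=6; branch lengths V→3, X→3; new cluster VX
  updated: d(CH,VX)=103/4, d(G,VX)=47, d(IO,VX)=153/4, d(J,VX)=57/2
step 4: merge (CH,IO) at d=83/4; branch lengths CH→79/8, IO→59/8; new cluster CHIO
  updated: d(CHIO,G)=37, d(CHIO,J)=33, d(CHIO,VX)=32
step 5: merge (G,J) at d=23; branch lengths G→23/2, J→23/2; new cluster GJ
  updated: d(CHIO,GJ)=35, d(GJ,VX)=151/4
step 6: merge (CHIO,VX) at d=32; branch lengths CHIO→45/8, VX→13; new cluster CHIOVX
  updated: d(CHIOVX,GJ)=431/12
step 7: merge (CHIOVX,GJ) at d=431/12; branch lengths CHIOVX→47/24, GJ→155/24; new cluster CGHIJOVX
final tree: ((((C:1/2,H:1/2):79/8,(I:3,O:3):59/8):45/8,(V:3,X:3):13):47/24,(G:23/2,J:23/2):155/24)
total length: 1927/24

((((C:1/2,H:1/2):79/8,(I:3,O:3):59/8):45/8,(V:3,X:3):13):47/24,(G:23/2,J:23/2):155/24)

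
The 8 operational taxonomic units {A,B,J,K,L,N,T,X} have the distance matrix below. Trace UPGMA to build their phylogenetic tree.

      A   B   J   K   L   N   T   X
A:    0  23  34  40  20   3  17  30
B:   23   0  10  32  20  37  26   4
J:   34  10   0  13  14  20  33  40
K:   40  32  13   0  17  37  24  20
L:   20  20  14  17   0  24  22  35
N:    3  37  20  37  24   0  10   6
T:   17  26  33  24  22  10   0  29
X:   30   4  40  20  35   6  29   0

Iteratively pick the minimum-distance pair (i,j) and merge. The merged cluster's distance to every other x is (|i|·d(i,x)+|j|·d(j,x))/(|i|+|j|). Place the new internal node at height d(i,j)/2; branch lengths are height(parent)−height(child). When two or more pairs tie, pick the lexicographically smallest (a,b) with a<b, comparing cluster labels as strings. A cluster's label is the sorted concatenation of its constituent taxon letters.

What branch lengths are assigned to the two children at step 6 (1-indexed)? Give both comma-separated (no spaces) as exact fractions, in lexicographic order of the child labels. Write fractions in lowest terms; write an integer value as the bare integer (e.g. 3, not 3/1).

iteration 1: select A,N (d=3); attach at lengths (3/2, 3/2); label the merged cluster AN
  updated: d(AN,B)=30, d(AN,J)=27, d(AN,K)=77/2, d(AN,L)=22, d(AN,T)=27/2, d(AN,X)=18
iteration 2: select B,X (d=4); attach at lengths (2, 2); label the merged cluster BX
  updated: d(AN,BX)=24, d(BX,J)=25, d(BX,K)=26, d(BX,L)=55/2, d(BX,T)=55/2
iteration 3: select J,K (d=13); attach at lengths (13/2, 13/2); label the merged cluster JK
  updated: d(AN,JK)=131/4, d(BX,JK)=51/2, d(JK,L)=31/2, d(JK,T)=57/2
iteration 4: select AN,T (d=27/2); attach at lengths (21/4, 27/4); label the merged cluster ANT
  updated: d(ANT,BX)=151/6, d(ANT,JK)=94/3, d(ANT,L)=22
iteration 5: select JK,L (d=31/2); attach at lengths (5/4, 31/4); label the merged cluster JKL
  updated: d(ANT,JKL)=254/9, d(BX,JKL)=157/6
iteration 6: select ANT,BX (d=151/6); attach at lengths (35/6, 127/12); label the merged cluster ABNTX
  updated: d(ABNTX,JKL)=137/5
iteration 7: select ABNTX,JKL (d=137/5); attach at lengths (67/60, 119/20); label the merged cluster ABJKLNTX
final tree: ((((A:3/2,N:3/2):21/4,T:27/4):35/6,(B:2,X:2):127/12):67/60,((J:13/2,K:13/2):5/4,L:31/4):119/20)
total length: 3869/60

35/6,127/12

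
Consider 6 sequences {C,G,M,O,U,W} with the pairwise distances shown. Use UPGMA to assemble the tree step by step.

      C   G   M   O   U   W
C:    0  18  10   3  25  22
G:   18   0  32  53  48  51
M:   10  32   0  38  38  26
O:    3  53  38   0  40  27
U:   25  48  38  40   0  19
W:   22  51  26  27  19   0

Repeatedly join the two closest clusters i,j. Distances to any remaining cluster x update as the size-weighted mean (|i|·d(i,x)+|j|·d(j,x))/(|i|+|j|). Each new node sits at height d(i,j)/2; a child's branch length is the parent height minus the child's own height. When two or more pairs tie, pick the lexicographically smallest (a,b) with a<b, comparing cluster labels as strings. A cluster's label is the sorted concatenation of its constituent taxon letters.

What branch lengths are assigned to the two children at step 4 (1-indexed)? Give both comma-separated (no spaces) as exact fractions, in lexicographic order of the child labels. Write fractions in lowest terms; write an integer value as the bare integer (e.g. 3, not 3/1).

17/6,16/3

step 1: merge (C,O) at d=3; branch lengths C→3/2, O→3/2; new cluster CO
  updated: d(CO,G)=71/2, d(CO,M)=24, d(CO,U)=65/2, d(CO,W)=49/2
step 2: merge (U,W) at d=19; branch lengths U→19/2, W→19/2; new cluster UW
  updated: d(CO,UW)=57/2, d(G,UW)=99/2, d(M,UW)=32
step 3: merge (CO,M) at d=24; branch lengths CO→21/2, M→12; new cluster CMO
  updated: d(CMO,G)=103/3, d(CMO,UW)=89/3
step 4: merge (CMO,UW) at d=89/3; branch lengths CMO→17/6, UW→16/3; new cluster CMOUW
  updated: d(CMOUW,G)=202/5
step 5: merge (CMOUW,G) at d=202/5; branch lengths CMOUW→161/30, G→101/5; new cluster CGMOUW
final tree: ((((C:3/2,O:3/2):21/2,M:12):17/6,(U:19/2,W:19/2):16/3):161/30,G:101/5)
total length: 2347/30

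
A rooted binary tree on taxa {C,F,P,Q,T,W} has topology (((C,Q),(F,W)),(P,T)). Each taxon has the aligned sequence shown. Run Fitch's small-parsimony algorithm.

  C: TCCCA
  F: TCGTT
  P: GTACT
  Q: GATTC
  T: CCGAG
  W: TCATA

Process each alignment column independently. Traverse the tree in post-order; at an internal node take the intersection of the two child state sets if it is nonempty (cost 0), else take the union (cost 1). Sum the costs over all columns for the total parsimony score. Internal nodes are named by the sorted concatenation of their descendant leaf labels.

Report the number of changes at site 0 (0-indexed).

CQ@0: {T} ∪ {G} = {G,T} (union, +1)
FW@0: {T} ∩ {T} = {T} (intersection, +0)
CFQW@0: {G,T} ∩ {T} = {T} (intersection, +0)
PT@0: {G} ∪ {C} = {C,G} (union, +1)
CFPQTW@0: {T} ∪ {C,G} = {C,G,T} (union, +1)
CQ@1: {C} ∪ {A} = {A,C} (union, +1)
FW@1: {C} ∩ {C} = {C} (intersection, +0)
CFQW@1: {A,C} ∩ {C} = {C} (intersection, +0)
PT@1: {T} ∪ {C} = {C,T} (union, +1)
CFPQTW@1: {C} ∩ {C,T} = {C} (intersection, +0)
CQ@2: {C} ∪ {T} = {C,T} (union, +1)
FW@2: {G} ∪ {A} = {A,G} (union, +1)
CFQW@2: {C,T} ∪ {A,G} = {A,C,G,T} (union, +1)
PT@2: {A} ∪ {G} = {A,G} (union, +1)
CFPQTW@2: {A,C,G,T} ∩ {A,G} = {A,G} (intersection, +0)
CQ@3: {C} ∪ {T} = {C,T} (union, +1)
FW@3: {T} ∩ {T} = {T} (intersection, +0)
CFQW@3: {C,T} ∩ {T} = {T} (intersection, +0)
PT@3: {C} ∪ {A} = {A,C} (union, +1)
CFPQTW@3: {T} ∪ {A,C} = {A,C,T} (union, +1)
CQ@4: {A} ∪ {C} = {A,C} (union, +1)
FW@4: {T} ∪ {A} = {A,T} (union, +1)
CFQW@4: {A,C} ∩ {A,T} = {A} (intersection, +0)
PT@4: {T} ∪ {G} = {G,T} (union, +1)
CFPQTW@4: {A} ∪ {G,T} = {A,G,T} (union, +1)
per-site changes: [3, 2, 4, 3, 4]; total = 16

3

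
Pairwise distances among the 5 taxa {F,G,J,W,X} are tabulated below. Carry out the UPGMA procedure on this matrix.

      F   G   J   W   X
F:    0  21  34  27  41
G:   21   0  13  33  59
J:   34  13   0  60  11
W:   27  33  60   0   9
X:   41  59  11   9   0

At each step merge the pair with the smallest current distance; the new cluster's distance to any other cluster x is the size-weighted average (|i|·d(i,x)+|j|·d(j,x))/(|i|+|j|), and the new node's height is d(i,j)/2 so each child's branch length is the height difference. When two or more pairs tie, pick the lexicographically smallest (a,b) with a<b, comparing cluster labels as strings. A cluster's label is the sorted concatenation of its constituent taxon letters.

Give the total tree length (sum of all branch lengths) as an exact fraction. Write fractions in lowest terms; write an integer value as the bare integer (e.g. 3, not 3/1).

iteration 1: select W,X (d=9); attach at lengths (9/2, 9/2); label the merged cluster WX
  updated: d(F,WX)=34, d(G,WX)=46, d(J,WX)=71/2
iteration 2: select G,J (d=13); attach at lengths (13/2, 13/2); label the merged cluster GJ
  updated: d(F,GJ)=55/2, d(GJ,WX)=163/4
iteration 3: select F,GJ (d=55/2); attach at lengths (55/4, 29/4); label the merged cluster FGJ
  updated: d(FGJ,WX)=77/2
iteration 4: select FGJ,WX (d=77/2); attach at lengths (11/2, 59/4); label the merged cluster FGJWX
final tree: ((F:55/4,(G:13/2,J:13/2):29/4):11/2,(W:9/2,X:9/2):59/4)
total length: 253/4

253/4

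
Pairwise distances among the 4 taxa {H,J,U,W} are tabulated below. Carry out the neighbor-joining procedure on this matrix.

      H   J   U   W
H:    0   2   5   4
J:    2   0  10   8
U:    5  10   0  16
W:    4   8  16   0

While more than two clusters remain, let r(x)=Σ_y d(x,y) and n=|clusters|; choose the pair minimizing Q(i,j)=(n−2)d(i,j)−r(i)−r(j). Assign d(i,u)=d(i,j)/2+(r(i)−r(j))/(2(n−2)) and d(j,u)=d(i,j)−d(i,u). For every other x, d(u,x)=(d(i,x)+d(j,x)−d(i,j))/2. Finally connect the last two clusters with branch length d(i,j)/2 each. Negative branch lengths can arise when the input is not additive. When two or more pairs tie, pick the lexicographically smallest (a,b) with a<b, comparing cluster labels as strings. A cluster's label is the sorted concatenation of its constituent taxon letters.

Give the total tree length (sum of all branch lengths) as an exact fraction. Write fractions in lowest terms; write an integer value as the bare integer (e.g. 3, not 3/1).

iteration 1: select H,U (d=5, Q=-32); attach at lengths (-5/2, 15/2); label the merged cluster HU
  updated: d(HU,J)=7/2, d(HU,W)=15/2
iteration 2: select HU,J (d=7/2, Q=-19); attach at lengths (3/2, 2); label the merged cluster HJU
  updated: d(HJU,W)=6
iteration 3: select HJU,W (d=6); attach at lengths (3, 3); label the merged cluster HJUW
final tree: (((H:-5/2,U:15/2):3/2,J:2):3,W:3)
total length: 29/2

29/2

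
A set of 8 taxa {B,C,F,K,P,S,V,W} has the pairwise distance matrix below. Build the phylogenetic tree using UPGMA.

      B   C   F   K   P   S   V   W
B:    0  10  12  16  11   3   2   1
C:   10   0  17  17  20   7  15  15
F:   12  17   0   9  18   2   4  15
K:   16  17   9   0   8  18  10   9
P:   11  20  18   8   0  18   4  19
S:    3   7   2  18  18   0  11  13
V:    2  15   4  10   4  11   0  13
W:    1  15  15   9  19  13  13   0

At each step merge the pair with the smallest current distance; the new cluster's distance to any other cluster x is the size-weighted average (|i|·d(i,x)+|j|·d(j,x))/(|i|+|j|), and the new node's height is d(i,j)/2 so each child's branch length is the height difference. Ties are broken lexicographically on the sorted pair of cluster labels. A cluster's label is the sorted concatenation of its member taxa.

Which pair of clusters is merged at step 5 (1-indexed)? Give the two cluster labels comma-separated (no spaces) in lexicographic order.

iteration 1: select B,W (d=1); attach at lengths (1/2, 1/2); label the merged cluster BW
  updated: d(BW,C)=25/2, d(BW,F)=27/2, d(BW,K)=25/2, d(BW,P)=15, d(BW,S)=8, d(BW,V)=15/2
iteration 2: select F,S (d=2); attach at lengths (1, 1); label the merged cluster FS
  updated: d(BW,FS)=43/4, d(C,FS)=12, d(FS,K)=27/2, d(FS,P)=18, d(FS,V)=15/2
iteration 3: select P,V (d=4); attach at lengths (2, 2); label the merged cluster PV
  updated: d(BW,PV)=45/4, d(C,PV)=35/2, d(FS,PV)=51/4, d(K,PV)=9
iteration 4: select K,PV (d=9); attach at lengths (9/2, 5/2); label the merged cluster KPV
  updated: d(BW,KPV)=35/3, d(C,KPV)=52/3, d(FS,KPV)=13
iteration 5: select BW,FS (d=43/4); attach at lengths (39/8, 35/8); label the merged cluster BFSW
  updated: d(BFSW,C)=49/4, d(BFSW,KPV)=37/3
iteration 6: select BFSW,C (d=49/4); attach at lengths (3/4, 49/8); label the merged cluster BCFSW
  updated: d(BCFSW,KPV)=40/3
iteration 7: select BCFSW,KPV (d=40/3); attach at lengths (13/24, 13/6); label the merged cluster BCFKPSVW
final tree: ((((B:1/2,W:1/2):39/8,(F:1,S:1):35/8):3/4,C:49/8):13/24,(K:9/2,(P:2,V:2):5/2):13/6)
total length: 197/6

BW,FS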